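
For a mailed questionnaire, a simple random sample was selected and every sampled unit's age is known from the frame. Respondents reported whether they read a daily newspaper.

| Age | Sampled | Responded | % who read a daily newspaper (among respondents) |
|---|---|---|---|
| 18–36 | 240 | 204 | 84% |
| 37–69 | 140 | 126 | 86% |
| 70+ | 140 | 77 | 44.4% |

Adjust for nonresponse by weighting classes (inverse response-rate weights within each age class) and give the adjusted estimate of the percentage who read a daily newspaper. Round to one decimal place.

73.9%

Class response rates: 18–36 204/240 = 85%, 37–69 126/140 = 90%, 70+ 77/140 = 55%.
With weight = n_sampled/n_responded per class, the weighted class total is n_sampled:
  18–36: 240 × 84 = 20,160
  37–69: 140 × 86 = 12,040
  70+: 140 × 44.4 = 6216
Adjusted estimate = 38,416 / 520 = 73.8769 → 73.9%.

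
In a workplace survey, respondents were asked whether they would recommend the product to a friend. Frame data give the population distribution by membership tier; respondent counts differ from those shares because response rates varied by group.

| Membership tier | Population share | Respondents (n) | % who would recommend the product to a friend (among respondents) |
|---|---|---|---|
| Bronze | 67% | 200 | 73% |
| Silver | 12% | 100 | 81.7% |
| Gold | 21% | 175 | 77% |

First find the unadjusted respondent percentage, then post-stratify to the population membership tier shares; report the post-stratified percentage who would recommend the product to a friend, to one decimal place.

Without adjustment, the pooled respondent share is:
  (200/475)×73 + (100/475)×81.7 + (175/475)×77 = 76.3053%
Post-stratifying to population shares instead:
  0.67×73 + 0.12×81.7 + 0.21×77 = 74.884%

74.9%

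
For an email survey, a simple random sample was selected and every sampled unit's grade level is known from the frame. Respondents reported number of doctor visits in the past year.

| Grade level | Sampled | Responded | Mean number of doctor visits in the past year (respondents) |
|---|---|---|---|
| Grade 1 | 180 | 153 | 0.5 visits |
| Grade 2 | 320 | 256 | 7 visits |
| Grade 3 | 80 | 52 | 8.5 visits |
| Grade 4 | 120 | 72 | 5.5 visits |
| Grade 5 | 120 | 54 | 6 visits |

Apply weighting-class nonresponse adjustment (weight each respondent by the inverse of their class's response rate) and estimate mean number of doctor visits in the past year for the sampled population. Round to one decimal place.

5.4

Response rates by class: Grade 1 153/180 = 85%, Grade 2 256/320 = 80%, Grade 3 52/80 = 65%, Grade 4 72/120 = 60%, Grade 5 54/120 = 45%.
With weight = n_sampled/n_responded per class, the weighted class total is n_sampled:
  Grade 1: 180 × 0.5 = 90
  Grade 2: 320 × 7 = 2240
  Grade 3: 80 × 8.5 = 680
  Grade 4: 120 × 5.5 = 660
  Grade 5: 120 × 6 = 720
Adjusted estimate = 4390 / 820 = 5.35366 → 5.4.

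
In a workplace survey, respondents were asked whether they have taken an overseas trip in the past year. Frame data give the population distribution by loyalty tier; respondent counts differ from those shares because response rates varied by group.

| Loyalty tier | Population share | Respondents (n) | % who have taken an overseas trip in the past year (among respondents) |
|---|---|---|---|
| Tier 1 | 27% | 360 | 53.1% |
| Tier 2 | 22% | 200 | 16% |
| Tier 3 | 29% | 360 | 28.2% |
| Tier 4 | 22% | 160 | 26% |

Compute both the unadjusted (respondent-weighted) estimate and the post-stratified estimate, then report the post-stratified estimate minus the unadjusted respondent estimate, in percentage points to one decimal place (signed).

Without adjustment, the pooled respondent share is:
  (360/1080)×53.1 + (200/1080)×16 + (360/1080)×28.2 + (160/1080)×26 = 33.9148%
Post-stratifying to population shares instead:
  0.27×53.1 + 0.22×16 + 0.29×28.2 + 0.22×26 = 31.755%
Difference = 31.755 − 33.9148 = -2.1598 pp.

-2.2 percentage points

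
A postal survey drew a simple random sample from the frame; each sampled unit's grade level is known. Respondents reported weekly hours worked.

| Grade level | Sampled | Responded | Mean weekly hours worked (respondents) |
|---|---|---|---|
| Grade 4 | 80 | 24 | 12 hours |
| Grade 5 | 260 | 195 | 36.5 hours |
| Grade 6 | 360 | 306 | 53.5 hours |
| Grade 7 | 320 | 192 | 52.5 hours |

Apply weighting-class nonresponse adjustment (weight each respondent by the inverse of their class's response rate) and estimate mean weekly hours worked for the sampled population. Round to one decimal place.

45.6

Class response rates: Grade 4 24/80 = 30%, Grade 5 195/260 = 75%, Grade 6 306/360 = 85%, Grade 7 192/320 = 60%.
With weight = n_sampled/n_responded per class, the weighted class total is n_sampled:
  Grade 4: 80 × 12 = 960
  Grade 5: 260 × 36.5 = 9490
  Grade 6: 360 × 53.5 = 19,260
  Grade 7: 320 × 52.5 = 16,800
Adjusted estimate = 46,510 / 1,020 = 45.598 → 45.6.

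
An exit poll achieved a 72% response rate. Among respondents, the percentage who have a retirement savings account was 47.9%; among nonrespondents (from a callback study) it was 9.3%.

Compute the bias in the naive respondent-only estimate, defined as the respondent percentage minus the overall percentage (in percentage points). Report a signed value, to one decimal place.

+10.8 percentage points

Nonresponse fraction = 1 − 0.72 = 0.28.
Bias = (nonresponse fraction) × (respondent percentage − nonrespondent percentage)
     = 0.28 × (47.9 − 9.3) = 0.28 × 38.6 = 10.808.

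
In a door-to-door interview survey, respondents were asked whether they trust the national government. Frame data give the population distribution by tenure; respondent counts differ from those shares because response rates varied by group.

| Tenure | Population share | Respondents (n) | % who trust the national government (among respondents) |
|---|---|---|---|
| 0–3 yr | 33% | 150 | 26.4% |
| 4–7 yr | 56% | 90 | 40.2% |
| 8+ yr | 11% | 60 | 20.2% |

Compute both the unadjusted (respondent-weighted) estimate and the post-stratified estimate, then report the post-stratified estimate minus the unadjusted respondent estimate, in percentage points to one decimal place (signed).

Unadjusted (pooled respondent) estimate weights by respondent counts:
  (150/300)×26.4 + (90/300)×40.2 + (60/300)×20.2 = 29.3%
Post-stratifying to population shares instead:
  0.33×26.4 + 0.56×40.2 + 0.11×20.2 = 33.446%
Difference = 33.446 − 29.3 = 4.146 pp.

+4.1 percentage points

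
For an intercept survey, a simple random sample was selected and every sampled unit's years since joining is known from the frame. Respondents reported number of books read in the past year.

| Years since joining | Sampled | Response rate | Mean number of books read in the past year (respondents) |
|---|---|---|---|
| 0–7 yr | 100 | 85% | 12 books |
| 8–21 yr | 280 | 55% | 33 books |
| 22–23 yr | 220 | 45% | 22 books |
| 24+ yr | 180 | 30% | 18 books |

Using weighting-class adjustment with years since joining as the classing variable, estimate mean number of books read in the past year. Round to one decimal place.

Weighting each respondent by the inverse class response rate inflates each class back to its sampled size, so the class weight is n_sampled:
  0–7 yr: 100 × 12 = 1200
  8–21 yr: 280 × 33 = 9240
  22–23 yr: 220 × 22 = 4840
  24+ yr: 180 × 18 = 3240
Adjusted estimate = 18,520 / 780 = 23.7436 → 23.7.

23.7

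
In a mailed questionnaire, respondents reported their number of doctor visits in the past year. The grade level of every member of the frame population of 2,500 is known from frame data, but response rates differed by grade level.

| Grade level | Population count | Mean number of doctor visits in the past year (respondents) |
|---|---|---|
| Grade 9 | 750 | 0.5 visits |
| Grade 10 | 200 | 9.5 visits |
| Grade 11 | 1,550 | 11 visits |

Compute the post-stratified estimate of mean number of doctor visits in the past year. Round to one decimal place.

7.7

Each cell contributes population-share × respondent value:
  Grade 9: (750/2,500) × 0.5 = 0.15
  Grade 10: (200/2,500) × 9.5 = 0.76
  Grade 11: (1,550/2,500) × 11 = 6.82
Post-stratified estimate = 7.73 → 7.7.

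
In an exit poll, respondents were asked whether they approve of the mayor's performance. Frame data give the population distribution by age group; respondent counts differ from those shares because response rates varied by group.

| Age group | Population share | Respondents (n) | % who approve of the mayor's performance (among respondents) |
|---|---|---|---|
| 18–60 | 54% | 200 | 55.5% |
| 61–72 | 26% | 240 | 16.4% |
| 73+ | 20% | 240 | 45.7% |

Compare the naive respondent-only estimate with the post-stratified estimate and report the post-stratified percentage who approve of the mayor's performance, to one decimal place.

43.4%

Unadjusted (pooled respondent) estimate weights by respondent counts:
  (200/680)×55.5 + (240/680)×16.4 + (240/680)×45.7 = 38.2412%
Post-stratifying to population shares instead:
  0.54×55.5 + 0.26×16.4 + 0.2×45.7 = 43.374%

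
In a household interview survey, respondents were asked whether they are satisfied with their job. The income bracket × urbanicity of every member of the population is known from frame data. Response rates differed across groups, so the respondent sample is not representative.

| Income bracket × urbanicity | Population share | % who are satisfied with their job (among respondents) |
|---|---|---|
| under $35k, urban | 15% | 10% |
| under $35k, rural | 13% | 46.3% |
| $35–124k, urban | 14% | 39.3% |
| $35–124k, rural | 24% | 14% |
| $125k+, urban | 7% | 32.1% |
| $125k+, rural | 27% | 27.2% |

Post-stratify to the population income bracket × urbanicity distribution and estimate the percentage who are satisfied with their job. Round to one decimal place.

26.0%

Each cell contributes population-share × respondent value:
  under $35k, urban: 0.15 × 10 = 1.5
  under $35k, rural: 0.13 × 46.3 = 6.019
  $35–124k, urban: 0.14 × 39.3 = 5.502
  $35–124k, rural: 0.24 × 14 = 3.36
  $125k+, urban: 0.07 × 32.1 = 2.247
  $125k+, rural: 0.27 × 27.2 = 7.344
Post-stratified estimate = 25.972 → 26.0%.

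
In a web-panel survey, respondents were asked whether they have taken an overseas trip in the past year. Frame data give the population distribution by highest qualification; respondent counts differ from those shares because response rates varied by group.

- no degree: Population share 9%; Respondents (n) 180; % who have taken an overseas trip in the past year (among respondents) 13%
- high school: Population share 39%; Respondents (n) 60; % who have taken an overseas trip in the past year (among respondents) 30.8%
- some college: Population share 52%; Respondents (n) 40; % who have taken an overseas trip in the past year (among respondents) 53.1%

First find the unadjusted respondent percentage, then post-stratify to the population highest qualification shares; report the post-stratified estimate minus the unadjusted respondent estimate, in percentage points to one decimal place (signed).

+18.3 percentage points

Without adjustment, the pooled respondent share is:
  (180/280)×13 + (60/280)×30.8 + (40/280)×53.1 = 22.5429%
Post-stratified estimate weights by population shares:
  0.09×13 + 0.39×30.8 + 0.52×53.1 = 40.794%
Difference = 40.794 − 22.5429 = 18.2511 pp.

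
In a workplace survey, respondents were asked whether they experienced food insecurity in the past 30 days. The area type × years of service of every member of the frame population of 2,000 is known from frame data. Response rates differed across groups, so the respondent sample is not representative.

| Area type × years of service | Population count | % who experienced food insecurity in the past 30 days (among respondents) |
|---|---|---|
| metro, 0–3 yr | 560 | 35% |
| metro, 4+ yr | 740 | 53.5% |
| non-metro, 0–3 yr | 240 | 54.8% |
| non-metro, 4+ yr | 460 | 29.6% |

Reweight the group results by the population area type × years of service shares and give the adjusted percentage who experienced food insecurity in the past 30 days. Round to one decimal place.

43.0%

Weight each group's respondent value by its population share:
  metro, 0–3 yr: (560/2,000) × 35 = 9.8
  metro, 4+ yr: (740/2,000) × 53.5 = 19.795
  non-metro, 0–3 yr: (240/2,000) × 54.8 = 6.576
  non-metro, 4+ yr: (460/2,000) × 29.6 = 6.808
Post-stratified estimate = 42.979 → 43.0%.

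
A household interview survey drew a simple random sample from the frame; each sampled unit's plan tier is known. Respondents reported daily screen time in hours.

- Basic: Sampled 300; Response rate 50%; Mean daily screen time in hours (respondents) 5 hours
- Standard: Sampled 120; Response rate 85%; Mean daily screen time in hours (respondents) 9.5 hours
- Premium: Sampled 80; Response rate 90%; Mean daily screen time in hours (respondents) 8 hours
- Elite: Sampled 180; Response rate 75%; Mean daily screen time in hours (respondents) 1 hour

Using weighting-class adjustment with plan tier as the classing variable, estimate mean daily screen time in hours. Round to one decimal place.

5.1

Weighting each respondent by the inverse class response rate inflates each class back to its sampled size, so the class weight is n_sampled:
  Basic: 300 × 5 = 1500
  Standard: 120 × 9.5 = 1140
  Premium: 80 × 8 = 640
  Elite: 180 × 1 = 180
Adjusted estimate = 3460 / 680 = 5.08824 → 5.1.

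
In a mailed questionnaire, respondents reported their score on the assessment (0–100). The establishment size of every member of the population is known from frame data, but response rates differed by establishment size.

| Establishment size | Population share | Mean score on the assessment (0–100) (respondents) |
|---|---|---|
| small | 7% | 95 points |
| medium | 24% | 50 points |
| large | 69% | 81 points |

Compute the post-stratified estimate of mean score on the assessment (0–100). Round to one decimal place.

Each cell contributes population-share × respondent value:
  small: 0.07 × 95 = 6.65
  medium: 0.24 × 50 = 12
  large: 0.69 × 81 = 55.89
Post-stratified estimate = 74.54 → 74.5.

74.5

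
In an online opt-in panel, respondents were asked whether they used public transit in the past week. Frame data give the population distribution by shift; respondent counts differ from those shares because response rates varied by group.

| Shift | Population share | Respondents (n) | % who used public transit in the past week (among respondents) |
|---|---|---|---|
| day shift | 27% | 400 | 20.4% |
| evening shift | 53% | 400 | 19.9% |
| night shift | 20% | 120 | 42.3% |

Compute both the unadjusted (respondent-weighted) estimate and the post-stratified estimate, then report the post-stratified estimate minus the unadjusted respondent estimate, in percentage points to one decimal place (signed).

+1.5 percentage points

Without adjustment, the pooled respondent share is:
  (400/920)×20.4 + (400/920)×19.9 + (120/920)×42.3 = 23.0391%
Post-stratified estimate weights by population shares:
  0.27×20.4 + 0.53×19.9 + 0.2×42.3 = 24.515%
Difference = 24.515 − 23.0391 = 1.4759 pp.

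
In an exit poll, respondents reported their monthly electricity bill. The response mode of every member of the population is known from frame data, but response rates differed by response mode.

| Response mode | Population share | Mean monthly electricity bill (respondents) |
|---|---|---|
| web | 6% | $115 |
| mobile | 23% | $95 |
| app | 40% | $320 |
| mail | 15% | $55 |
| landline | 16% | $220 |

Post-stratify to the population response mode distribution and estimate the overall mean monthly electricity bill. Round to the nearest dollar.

Weight each group's respondent value by its population share:
  web: 0.06 × 115 = 6.9
  mobile: 0.23 × 95 = 21.85
  app: 0.4 × 320 = 128
  mail: 0.15 × 55 = 8.25
  landline: 0.16 × 220 = 35.2
Post-stratified estimate = 200.2 → $200.

$200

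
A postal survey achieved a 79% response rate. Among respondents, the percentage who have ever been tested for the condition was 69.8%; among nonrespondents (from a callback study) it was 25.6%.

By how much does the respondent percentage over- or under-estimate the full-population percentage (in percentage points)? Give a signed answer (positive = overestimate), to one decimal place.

+9.3 percentage points

Nonresponse fraction = 1 − 0.79 = 0.21.
Bias = (nonresponse fraction) × (respondent percentage − nonrespondent percentage)
     = 0.21 × (69.8 − 25.6) = 0.21 × 44.2 = 9.282.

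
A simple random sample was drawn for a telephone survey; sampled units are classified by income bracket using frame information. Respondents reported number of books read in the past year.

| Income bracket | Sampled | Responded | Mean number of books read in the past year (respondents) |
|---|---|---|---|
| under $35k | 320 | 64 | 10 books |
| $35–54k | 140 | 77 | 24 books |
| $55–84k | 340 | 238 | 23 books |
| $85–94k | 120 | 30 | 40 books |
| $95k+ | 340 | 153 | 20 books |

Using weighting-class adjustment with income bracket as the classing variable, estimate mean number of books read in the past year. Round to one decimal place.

Class response rates: under $35k 64/320 = 20%, $35–54k 77/140 = 55%, $55–84k 238/340 = 70%, $85–94k 30/120 = 25%, $95k+ 153/340 = 45%.
Each respondent's weight = sampled/responded in their class; summing within a class gives n_sampled, so:
  under $35k: 320 × 10 = 3200
  $35–54k: 140 × 24 = 3360
  $55–84k: 340 × 23 = 7820
  $85–94k: 120 × 40 = 4800
  $95k+: 340 × 20 = 6800
Adjusted estimate = 25,980 / 1,260 = 20.619 → 20.6.

20.6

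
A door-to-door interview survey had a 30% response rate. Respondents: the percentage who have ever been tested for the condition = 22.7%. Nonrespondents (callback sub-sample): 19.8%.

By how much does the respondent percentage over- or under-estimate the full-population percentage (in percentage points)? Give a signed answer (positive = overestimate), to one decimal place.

Nonresponse fraction = 1 − 0.3 = 0.7.
Bias = (nonresponse fraction) × (respondent percentage − nonrespondent percentage)
     = 0.7 × (22.7 − 19.8) = 0.7 × 2.9 = 2.03.

+2.0 percentage points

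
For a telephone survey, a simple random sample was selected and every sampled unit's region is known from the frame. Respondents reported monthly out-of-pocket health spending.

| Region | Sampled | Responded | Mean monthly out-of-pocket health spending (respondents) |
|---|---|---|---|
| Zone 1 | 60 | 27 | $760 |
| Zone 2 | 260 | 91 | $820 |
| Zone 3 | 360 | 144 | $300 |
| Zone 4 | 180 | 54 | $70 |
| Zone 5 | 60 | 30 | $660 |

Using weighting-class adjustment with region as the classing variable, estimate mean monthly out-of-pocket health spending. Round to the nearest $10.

$460

Class response rates: Zone 1 27/60 = 45%, Zone 2 91/260 = 35%, Zone 3 144/360 = 40%, Zone 4 54/180 = 30%, Zone 5 30/60 = 50%.
Inverse-response-rate weighting restores each class to its sampled count, so class totals weight by n_sampled:
  Zone 1: 60 × 760 = 45,600
  Zone 2: 260 × 820 = 213,200
  Zone 3: 360 × 300 = 108,000
  Zone 4: 180 × 70 = 12,600
  Zone 5: 60 × 660 = 39,600
Adjusted estimate = 419,000 / 920 = 455.435 → $460.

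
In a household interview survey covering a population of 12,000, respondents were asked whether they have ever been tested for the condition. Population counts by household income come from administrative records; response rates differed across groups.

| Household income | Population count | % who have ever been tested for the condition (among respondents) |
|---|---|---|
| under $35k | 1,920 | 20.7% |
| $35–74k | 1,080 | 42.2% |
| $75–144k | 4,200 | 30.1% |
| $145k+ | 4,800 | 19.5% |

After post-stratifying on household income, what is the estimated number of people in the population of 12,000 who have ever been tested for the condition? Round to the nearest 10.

3,050

Estimated count per cell = population count × respondent percentage:
  under $35k: 1,920 × 20.7% = 397.44
  $35–74k: 1,080 × 42.2% = 455.76
  $75–144k: 4,200 × 30.1% = 1264.2
  $145k+: 4,800 × 19.5% = 936
Estimated total = 3053.4 → 3,050.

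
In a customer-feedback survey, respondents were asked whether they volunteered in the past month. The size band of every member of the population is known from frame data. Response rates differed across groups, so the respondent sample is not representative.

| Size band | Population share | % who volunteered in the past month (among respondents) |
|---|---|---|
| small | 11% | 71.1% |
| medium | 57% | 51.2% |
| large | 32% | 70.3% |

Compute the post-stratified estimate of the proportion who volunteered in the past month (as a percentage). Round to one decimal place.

59.5%

Reweight to the known size band distribution:
  small: 0.11 × 71.1 = 7.821
  medium: 0.57 × 51.2 = 29.184
  large: 0.32 × 70.3 = 22.496
Post-stratified estimate = 59.501 → 59.5%.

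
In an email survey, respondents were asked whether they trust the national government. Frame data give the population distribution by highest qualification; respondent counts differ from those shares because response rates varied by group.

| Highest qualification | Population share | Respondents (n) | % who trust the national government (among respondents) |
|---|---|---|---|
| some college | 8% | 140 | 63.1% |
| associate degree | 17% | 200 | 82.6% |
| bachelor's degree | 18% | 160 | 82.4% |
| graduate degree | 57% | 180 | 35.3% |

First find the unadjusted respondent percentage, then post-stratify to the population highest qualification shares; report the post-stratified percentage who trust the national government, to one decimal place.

54.0%

Naive respondent-only estimate (weights = respondent counts):
  (140/680)×63.1 + (200/680)×82.6 + (160/680)×82.4 + (180/680)×35.3 = 66.0176%
Post-stratified estimate weights by population shares:
  0.08×63.1 + 0.17×82.6 + 0.18×82.4 + 0.57×35.3 = 54.043%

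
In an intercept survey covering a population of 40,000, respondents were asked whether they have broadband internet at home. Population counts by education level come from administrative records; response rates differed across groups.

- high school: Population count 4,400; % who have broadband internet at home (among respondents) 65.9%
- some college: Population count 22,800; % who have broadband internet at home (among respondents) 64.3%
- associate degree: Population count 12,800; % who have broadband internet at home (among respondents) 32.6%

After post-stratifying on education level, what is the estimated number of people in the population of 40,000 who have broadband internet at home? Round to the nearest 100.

Apply each group's respondent rate to its population count:
  high school: 4,400 × 65.9% = 2899.6
  some college: 22,800 × 64.3% = 14660.4
  associate degree: 12,800 × 32.6% = 4172.8
Estimated total = 21732.8 → 21,700.

21,700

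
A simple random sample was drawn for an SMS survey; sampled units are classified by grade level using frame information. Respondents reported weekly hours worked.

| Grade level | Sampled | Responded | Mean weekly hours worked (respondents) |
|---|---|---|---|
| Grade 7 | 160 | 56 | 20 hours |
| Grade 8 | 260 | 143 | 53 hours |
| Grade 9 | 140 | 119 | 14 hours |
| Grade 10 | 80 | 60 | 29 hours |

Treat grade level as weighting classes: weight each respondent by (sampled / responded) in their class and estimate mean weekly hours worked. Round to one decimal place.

33.2

Response rates by class: Grade 7 56/160 = 35%, Grade 8 143/260 = 55%, Grade 9 119/140 = 85%, Grade 10 60/80 = 75%.
With weight = n_sampled/n_responded per class, the weighted class total is n_sampled:
  Grade 7: 160 × 20 = 3200
  Grade 8: 260 × 53 = 13,780
  Grade 9: 140 × 14 = 1960
  Grade 10: 80 × 29 = 2320
Adjusted estimate = 21,260 / 640 = 33.2188 → 33.2.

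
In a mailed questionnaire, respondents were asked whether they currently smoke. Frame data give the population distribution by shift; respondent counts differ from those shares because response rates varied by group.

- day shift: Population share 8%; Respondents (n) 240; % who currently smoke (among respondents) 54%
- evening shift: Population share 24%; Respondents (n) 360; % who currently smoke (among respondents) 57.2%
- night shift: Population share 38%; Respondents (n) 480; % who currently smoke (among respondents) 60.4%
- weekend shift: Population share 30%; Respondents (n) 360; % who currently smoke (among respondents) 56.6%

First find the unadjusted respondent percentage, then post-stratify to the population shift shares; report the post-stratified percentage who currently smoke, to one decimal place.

Naive respondent-only estimate (weights = respondent counts):
  (240/1440)×54 + (360/1440)×57.2 + (480/1440)×60.4 + (360/1440)×56.6 = 57.5833%
Reweighting by population shift shares:
  0.08×54 + 0.24×57.2 + 0.38×60.4 + 0.3×56.6 = 57.98%

58.0%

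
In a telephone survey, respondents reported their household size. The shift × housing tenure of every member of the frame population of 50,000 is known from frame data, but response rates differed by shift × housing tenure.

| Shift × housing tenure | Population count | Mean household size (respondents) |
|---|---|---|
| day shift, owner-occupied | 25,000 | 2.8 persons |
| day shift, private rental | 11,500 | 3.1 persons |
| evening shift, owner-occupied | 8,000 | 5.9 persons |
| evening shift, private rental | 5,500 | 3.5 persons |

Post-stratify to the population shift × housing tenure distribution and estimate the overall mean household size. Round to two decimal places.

3.44

Weight each group's respondent value by its population share:
  day shift, owner-occupied: (25,000/50,000) × 2.8 = 1.4
  day shift, private rental: (11,500/50,000) × 3.1 = 0.713
  evening shift, owner-occupied: (8,000/50,000) × 5.9 = 0.944
  evening shift, private rental: (5,500/50,000) × 3.5 = 0.385
Post-stratified estimate = 3.442 → 3.44.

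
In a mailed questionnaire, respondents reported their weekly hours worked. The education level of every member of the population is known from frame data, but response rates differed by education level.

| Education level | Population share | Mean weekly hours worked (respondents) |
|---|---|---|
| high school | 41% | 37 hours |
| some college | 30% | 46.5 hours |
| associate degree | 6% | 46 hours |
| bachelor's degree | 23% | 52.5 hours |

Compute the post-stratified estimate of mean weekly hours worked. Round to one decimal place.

Post-stratification weights by population share, not respondent share:
  high school: 0.41 × 37 = 15.17
  some college: 0.3 × 46.5 = 13.95
  associate degree: 0.06 × 46 = 2.76
  bachelor's degree: 0.23 × 52.5 = 12.075
Post-stratified estimate = 43.955 → 44.0.

44.0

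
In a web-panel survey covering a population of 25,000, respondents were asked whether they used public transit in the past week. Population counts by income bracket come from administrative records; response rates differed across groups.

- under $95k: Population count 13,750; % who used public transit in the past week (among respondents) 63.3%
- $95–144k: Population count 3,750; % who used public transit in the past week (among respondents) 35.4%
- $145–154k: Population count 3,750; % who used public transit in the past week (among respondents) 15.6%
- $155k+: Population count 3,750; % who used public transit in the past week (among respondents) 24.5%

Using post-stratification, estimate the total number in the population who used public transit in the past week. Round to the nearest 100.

Apply each group's respondent rate to its population count:
  under $95k: 13,750 × 63.3% = 8703.75
  $95–144k: 3,750 × 35.4% = 1327.5
  $145–154k: 3,750 × 15.6% = 585
  $155k+: 3,750 × 24.5% = 918.75
Estimated total = 11,535 → 11,500.

11,500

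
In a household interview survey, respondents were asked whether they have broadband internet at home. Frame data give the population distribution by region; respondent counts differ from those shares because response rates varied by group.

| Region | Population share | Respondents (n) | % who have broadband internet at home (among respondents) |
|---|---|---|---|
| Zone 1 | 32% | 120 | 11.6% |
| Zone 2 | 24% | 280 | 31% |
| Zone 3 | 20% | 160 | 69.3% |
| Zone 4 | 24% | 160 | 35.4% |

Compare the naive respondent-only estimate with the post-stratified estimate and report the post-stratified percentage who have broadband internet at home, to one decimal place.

Without adjustment, the pooled respondent share is:
  (120/720)×11.6 + (280/720)×31 + (160/720)×69.3 + (160/720)×35.4 = 37.2556%
Reweighting by population region shares:
  0.32×11.6 + 0.24×31 + 0.2×69.3 + 0.24×35.4 = 33.508%

33.5%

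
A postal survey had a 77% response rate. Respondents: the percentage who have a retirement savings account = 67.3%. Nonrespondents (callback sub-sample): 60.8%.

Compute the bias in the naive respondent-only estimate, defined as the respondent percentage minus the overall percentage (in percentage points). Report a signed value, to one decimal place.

+1.5 percentage points

Nonresponse fraction = 1 − 0.77 = 0.23.
Bias = (nonresponse fraction) × (respondent percentage − nonrespondent percentage)
     = 0.23 × (67.3 − 60.8) = 0.23 × 6.5 = 1.495.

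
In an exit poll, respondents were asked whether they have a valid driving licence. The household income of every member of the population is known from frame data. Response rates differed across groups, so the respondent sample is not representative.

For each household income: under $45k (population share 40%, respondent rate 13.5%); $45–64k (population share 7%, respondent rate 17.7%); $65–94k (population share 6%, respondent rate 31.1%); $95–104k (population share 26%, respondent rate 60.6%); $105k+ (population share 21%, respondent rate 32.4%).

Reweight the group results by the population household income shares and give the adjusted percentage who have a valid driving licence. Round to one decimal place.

Reweight to the known household income distribution:
  under $45k: 0.4 × 13.5 = 5.4
  $45–64k: 0.07 × 17.7 = 1.239
  $65–94k: 0.06 × 31.1 = 1.866
  $95–104k: 0.26 × 60.6 = 15.756
  $105k+: 0.21 × 32.4 = 6.804
Post-stratified estimate = 31.065 → 31.1%.

31.1%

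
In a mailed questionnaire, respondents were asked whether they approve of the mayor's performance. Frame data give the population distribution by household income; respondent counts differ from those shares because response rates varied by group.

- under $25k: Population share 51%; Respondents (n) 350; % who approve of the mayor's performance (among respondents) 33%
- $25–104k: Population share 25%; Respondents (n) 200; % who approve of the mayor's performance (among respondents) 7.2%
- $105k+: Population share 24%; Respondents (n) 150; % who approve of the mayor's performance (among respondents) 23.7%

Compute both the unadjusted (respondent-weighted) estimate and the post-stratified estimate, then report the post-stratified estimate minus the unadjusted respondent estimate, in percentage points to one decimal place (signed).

Without adjustment, the pooled respondent share is:
  (350/700)×33 + (200/700)×7.2 + (150/700)×23.7 = 23.6357%
Post-stratified estimate weights by population shares:
  0.51×33 + 0.25×7.2 + 0.24×23.7 = 24.318%
Difference = 24.318 − 23.6357 = 0.6823 pp.

+0.7 percentage points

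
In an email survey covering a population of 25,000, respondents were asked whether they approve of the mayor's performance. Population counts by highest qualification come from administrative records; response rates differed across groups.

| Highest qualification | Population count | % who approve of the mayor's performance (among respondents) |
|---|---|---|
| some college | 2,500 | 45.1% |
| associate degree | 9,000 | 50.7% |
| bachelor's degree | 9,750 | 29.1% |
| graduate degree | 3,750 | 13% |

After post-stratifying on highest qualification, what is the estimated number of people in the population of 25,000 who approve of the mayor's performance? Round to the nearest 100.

Estimated count per cell = population count × respondent percentage:
  some college: 2,500 × 45.1% = 1127.5
  associate degree: 9,000 × 50.7% = 4563
  bachelor's degree: 9,750 × 29.1% = 2837.25
  graduate degree: 3,750 × 13% = 487.5
Estimated total = 9015.25 → 9,000.

9,000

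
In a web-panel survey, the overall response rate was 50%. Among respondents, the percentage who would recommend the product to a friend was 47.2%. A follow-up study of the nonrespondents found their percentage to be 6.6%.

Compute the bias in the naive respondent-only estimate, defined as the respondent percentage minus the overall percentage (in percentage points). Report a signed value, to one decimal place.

Nonresponse fraction = 1 − 0.5 = 0.5.
Bias = (nonresponse fraction) × (respondent percentage − nonrespondent percentage)
     = 0.5 × (47.2 − 6.6) = 0.5 × 40.6 = 20.3.

+20.3 percentage points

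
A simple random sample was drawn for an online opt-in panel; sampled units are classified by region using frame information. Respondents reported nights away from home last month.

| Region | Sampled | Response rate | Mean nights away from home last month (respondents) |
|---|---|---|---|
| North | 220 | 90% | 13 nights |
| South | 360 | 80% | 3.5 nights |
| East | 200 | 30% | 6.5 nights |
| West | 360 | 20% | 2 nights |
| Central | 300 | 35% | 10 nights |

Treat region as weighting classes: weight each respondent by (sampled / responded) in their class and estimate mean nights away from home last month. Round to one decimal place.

6.3

With weight = n_sampled/n_responded per class, the weighted class total is n_sampled:
  North: 220 × 13 = 2860
  South: 360 × 3.5 = 1260
  East: 200 × 6.5 = 1300
  West: 360 × 2 = 720
  Central: 300 × 10 = 3000
Adjusted estimate = 9140 / 1,440 = 6.34722 → 6.3.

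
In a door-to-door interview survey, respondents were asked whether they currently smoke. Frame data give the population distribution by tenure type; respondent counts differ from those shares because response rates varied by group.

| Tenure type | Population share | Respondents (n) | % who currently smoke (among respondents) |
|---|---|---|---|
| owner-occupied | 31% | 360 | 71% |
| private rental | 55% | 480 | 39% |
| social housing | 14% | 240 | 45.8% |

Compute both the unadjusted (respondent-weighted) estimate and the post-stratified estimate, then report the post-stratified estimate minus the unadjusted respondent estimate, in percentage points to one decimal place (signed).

-1.3 percentage points

Without adjustment, the pooled respondent share is:
  (360/1080)×71 + (480/1080)×39 + (240/1080)×45.8 = 51.1778%
Post-stratified estimate weights by population shares:
  0.31×71 + 0.55×39 + 0.14×45.8 = 49.872%
Difference = 49.872 − 51.1778 = -1.3058 pp.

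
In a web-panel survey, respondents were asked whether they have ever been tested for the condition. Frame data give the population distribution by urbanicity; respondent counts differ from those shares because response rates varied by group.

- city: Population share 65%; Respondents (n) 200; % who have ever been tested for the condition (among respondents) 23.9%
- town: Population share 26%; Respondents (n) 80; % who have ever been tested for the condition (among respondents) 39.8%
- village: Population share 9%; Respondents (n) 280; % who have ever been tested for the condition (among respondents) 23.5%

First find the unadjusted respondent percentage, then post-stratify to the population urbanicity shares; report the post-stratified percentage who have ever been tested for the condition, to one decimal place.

Naive respondent-only estimate (weights = respondent counts):
  (200/560)×23.9 + (80/560)×39.8 + (280/560)×23.5 = 25.9714%
Reweighting by population urbanicity shares:
  0.65×23.9 + 0.26×39.8 + 0.09×23.5 = 27.998%

28.0%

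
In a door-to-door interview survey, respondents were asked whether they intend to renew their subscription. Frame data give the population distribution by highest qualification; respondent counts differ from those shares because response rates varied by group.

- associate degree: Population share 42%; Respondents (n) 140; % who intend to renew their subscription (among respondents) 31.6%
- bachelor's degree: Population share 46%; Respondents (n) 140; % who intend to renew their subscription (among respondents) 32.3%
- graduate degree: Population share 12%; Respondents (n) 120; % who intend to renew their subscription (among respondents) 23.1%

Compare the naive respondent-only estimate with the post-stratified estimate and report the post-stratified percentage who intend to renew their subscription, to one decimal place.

30.9%

Unadjusted (pooled respondent) estimate weights by respondent counts:
  (140/400)×31.6 + (140/400)×32.3 + (120/400)×23.1 = 29.295%
Post-stratifying to population shares instead:
  0.42×31.6 + 0.46×32.3 + 0.12×23.1 = 30.902%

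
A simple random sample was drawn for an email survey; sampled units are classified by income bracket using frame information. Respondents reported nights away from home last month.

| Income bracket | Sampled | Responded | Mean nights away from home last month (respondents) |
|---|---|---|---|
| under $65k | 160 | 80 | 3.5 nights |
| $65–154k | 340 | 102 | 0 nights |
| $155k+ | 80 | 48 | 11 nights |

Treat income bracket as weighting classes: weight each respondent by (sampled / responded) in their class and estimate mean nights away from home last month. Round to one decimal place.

2.5

Class response rates: under $65k 80/160 = 50%, $65–154k 102/340 = 30%, $155k+ 48/80 = 60%.
Weighting each respondent by the inverse class response rate inflates each class back to its sampled size, so the class weight is n_sampled:
  under $65k: 160 × 3.5 = 560
  $65–154k: 340 × 0 = 0
  $155k+: 80 × 11 = 880
Adjusted estimate = 1440 / 580 = 2.48276 → 2.5.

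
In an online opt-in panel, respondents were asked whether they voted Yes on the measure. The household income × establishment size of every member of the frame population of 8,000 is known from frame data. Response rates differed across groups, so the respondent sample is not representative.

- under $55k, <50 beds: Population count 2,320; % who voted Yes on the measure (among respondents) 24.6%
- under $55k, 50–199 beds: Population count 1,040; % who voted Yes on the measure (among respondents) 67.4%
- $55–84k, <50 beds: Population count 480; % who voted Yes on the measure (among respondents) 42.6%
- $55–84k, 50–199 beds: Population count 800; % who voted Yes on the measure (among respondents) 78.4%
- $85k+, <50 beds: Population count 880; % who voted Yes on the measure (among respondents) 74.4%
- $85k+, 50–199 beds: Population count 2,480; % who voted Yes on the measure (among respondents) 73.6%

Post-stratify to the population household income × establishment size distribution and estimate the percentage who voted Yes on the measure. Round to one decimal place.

57.3%

Weight each group's respondent value by its population share:
  under $55k, <50 beds: (2,320/8,000) × 24.6 = 7.134
  under $55k, 50–199 beds: (1,040/8,000) × 67.4 = 8.762
  $55–84k, <50 beds: (480/8,000) × 42.6 = 2.556
  $55–84k, 50–199 beds: (800/8,000) × 78.4 = 7.84
  $85k+, <50 beds: (880/8,000) × 74.4 = 8.184
  $85k+, 50–199 beds: (2,480/8,000) × 73.6 = 22.816
Post-stratified estimate = 57.292 → 57.3%.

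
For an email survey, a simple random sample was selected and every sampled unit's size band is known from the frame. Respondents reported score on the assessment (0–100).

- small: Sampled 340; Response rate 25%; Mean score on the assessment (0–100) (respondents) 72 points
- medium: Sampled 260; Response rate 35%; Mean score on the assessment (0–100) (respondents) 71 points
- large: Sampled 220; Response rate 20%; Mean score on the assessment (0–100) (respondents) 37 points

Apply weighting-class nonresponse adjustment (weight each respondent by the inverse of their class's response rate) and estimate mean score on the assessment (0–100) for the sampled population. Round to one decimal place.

62.3

With weight = n_sampled/n_responded per class, the weighted class total is n_sampled:
  small: 340 × 72 = 24,480
  medium: 260 × 71 = 18,460
  large: 220 × 37 = 8140
Adjusted estimate = 51,080 / 820 = 62.2927 → 62.3.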